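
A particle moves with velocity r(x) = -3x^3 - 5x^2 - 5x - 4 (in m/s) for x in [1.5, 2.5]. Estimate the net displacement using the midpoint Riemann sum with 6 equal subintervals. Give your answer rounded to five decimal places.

Δx = (2.5 − 1.5)/6 = 1/6.
Midpoints: 19/12, 1.75, 23/12, 25/12, 2.25, 29/12.
r(19/12) = -36.359375, r(1.75) = -44.140625, r(23/12) = -30571/576, r(25/12) = -12143/192, r(2.25) = -74.734375, r(29/12) = -50473/576.
Sum = Δx · [r(19/12) + r(1.75) + r(23/12) + ...].
Sum ≈ -59.86343.

-59.86343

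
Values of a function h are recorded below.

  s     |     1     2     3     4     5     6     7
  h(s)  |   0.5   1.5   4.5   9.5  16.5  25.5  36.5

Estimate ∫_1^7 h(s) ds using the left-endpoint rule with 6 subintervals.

58

Δs = 1.
Sum = 1·[0.5 + 1.5 + 4.5 + 9.5 + 16.5 + 25.5] = 58.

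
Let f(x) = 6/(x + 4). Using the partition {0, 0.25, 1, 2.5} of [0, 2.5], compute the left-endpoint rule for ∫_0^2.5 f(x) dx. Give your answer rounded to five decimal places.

Subinterval widths: 0.25, 0.75, 1.5.
Left endpoints: 0, 0.25, 1.
f(0) = 1.5, f(0.25) = 24/17, f(1) = 1.2.
Sum = Σ Δx_i · f(x_i).
Sum ≈ 3.23382.

3.23382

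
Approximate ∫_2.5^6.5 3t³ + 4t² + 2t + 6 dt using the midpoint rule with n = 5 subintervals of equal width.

Δt = (6.5 − 2.5)/5 = 0.8.
Midpoints: 2.9, 3.7, 4.5, 5.3, 6.1.
f(2.9) = 118.607, f(3.7) = 220.119, f(4.5) = 369.375, f(5.3) = 575.591, f(6.1) = 847.983.
Sum = Δt · [f(2.9) + f(3.7) + f(4.5) + f(5.3) + f(6.1)].
Sum = 1705.34.

1705.34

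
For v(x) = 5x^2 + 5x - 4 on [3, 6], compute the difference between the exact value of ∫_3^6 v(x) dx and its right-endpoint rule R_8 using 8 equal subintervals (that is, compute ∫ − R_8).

-28.4765625

Exact integral: ∫_3^6 v(x) dx = 370.5.
R_8 = 398.9765625.
Error = 370.5 − 398.9765625 = -28.4765625.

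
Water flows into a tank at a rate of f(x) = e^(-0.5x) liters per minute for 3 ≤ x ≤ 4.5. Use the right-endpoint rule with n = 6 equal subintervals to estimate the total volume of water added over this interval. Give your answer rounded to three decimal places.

0.221

Δx = (4.5 − 3)/6 = 0.25.
Right endpoints: 3.25, 3.5, 3.75, 4, 4.25, 4.5.
f(3.25) ≈ 0.197, f(3.5) ≈ 0.174, f(3.75) ≈ 0.153, f(4) ≈ 0.135, f(4.25) ≈ 0.119, f(4.5) ≈ 0.105.
Sum = Δx · [f(3.25) + f(3.5) + f(3.75) + ...].
Sum ≈ 0.221.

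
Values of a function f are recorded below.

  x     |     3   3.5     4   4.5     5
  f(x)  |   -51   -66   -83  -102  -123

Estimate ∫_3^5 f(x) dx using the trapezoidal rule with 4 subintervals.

-169

Δx = 0.5.
T_4 = (0.5/2)·[(-51) + 2·(-66) + 2·(-83) + 2·(-102) + (-123)] = -169.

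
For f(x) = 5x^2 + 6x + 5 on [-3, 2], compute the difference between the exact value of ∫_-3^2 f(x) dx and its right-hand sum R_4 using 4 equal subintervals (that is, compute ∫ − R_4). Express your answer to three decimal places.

-9.635

Exact integral: ∫_-3^2 f(x) dx ≈ 68.33333.
R_4 = 77.96875.
Error ≈ 68.33333 − 77.96875 ≈ -9.635.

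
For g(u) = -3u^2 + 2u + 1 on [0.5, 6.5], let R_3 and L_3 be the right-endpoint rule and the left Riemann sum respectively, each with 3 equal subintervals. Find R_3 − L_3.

-228

R_3 = -352.5.
L_3 = -124.5.
R_3 − L_3 = -228.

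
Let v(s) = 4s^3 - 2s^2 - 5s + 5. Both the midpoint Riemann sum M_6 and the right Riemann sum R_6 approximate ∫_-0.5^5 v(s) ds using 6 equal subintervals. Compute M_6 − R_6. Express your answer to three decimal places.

M_6 ≈ 497.51765.
R_6 ≈ 720.50637.
M_6 − R_6 ≈ -222.989.

-222.989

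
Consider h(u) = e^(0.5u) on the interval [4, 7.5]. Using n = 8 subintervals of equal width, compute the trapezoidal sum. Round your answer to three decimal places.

Δu = (7.5 − 4)/8 = 0.4375.
h(4) ≈ 7.389, h(4.4375) ≈ 9.196, h(4.875) ≈ 11.444, h(5.3125) ≈ 14.243, h(5.75) ≈ 17.725, h(6.1875) ≈ 22.060, h(6.625) ≈ 27.454, h(7.0625) ≈ 34.167, h(7.5) ≈ 42.521.
T_8 = (Δu/2)·[h(u_0) + 2h(u_1) + ... + 2h(u_{7}) + h(u_8)].
Sum ≈ 70.544.

70.544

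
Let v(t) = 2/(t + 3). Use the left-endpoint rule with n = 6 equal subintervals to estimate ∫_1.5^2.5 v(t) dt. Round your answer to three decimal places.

0.408

Δt = (2.5 − 1.5)/6 = 1/6.
Left endpoints: 1.5, 5/3, 11/6, 2, 13/6, 7/3.
v(1.5) = 4/9, v(5/3) = 3/7, v(11/6) = 12/29, v(2) = 0.4, v(13/6) = 12/31, v(7/3) = 0.375.
Sum = Δt · [v(1.5) + v(5/3) + v(11/6) + ...].
Sum ≈ 0.408.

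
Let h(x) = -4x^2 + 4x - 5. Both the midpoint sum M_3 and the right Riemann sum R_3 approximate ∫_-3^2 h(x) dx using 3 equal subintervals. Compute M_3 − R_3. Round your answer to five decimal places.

-19.44444

M_3 ≈ -77.0370370.
R_3 ≈ -57.5925926.
M_3 − R_3 ≈ -19.44444.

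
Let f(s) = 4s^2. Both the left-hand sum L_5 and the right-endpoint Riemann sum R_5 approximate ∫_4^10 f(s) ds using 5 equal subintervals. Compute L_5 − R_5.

L_5 = 1052.16.
R_5 = 1455.36.
L_5 − R_5 = -403.2.

-403.2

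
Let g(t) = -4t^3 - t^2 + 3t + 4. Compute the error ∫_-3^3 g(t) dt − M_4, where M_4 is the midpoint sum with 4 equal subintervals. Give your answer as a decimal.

-1.125

Exact integral: ∫_-3^3 g(t) dt = 6.
M_4 = 7.125.
Error = 6 − 7.125 = -1.125.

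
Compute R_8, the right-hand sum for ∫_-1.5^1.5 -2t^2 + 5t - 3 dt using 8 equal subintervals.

Δt = (1.5 − (-1.5))/8 = 0.375.
Right endpoints: -1.125, -0.75, -0.375, 0, 0.375, 0.75, 1.125, 1.5.
f(-1.125) = -11.15625, f(-0.75) = -7.875, f(-0.375) = -5.15625, f(0) = -3, f(0.375) = -1.40625, f(0.75) = -0.375, f(1.125) = 0.09375, f(1.5) = 0.
Sum = Δt · [f(-1.125) + f(-0.75) + f(-0.375) + ...].
Sum = -10.828125.

-10.828125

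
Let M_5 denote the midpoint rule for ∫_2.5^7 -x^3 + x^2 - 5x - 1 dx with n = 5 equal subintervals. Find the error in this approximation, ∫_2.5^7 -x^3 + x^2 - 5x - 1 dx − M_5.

-4.0246875

Exact integral: ∫_2.5^7 f(x) dx = -592.734375.
M_5 = -588.7096875.
Error = -592.734375 − (-588.7096875) = -4.0246875.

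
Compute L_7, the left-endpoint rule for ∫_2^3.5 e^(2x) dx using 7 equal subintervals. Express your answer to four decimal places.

417.3213

Δx = (3.5 − 2)/7 = 3/14.
Left endpoints: 2, 31/14, 17/7, 37/14, 20/7, 43/14, 23/7.
f(2) ≈ 54.5982, f(31/14) ≈ 83.8116, f(17/7) ≈ 128.6561, f(37/14) ≈ 197.4952, f(20/7) ≈ 303.1676, f(43/14) ≈ 465.3813, f(23/7) ≈ 714.3897.
Sum = Δx · [f(2) + f(31/14) + f(17/7) + ...].
Sum ≈ 417.3213.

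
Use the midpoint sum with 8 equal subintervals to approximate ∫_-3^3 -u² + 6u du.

Δu = (3 − (-3))/8 = 0.75.
Midpoints: -2.625, -1.875, -1.125, -0.375, 0.375, 1.125, 1.875, 2.625.
f(-2.625) = -22.640625, f(-1.875) = -14.765625, f(-1.125) = -8.015625, f(-0.375) = -2.390625, f(0.375) = 2.109375, f(1.125) = 5.484375, f(1.875) = 7.734375, f(2.625) = 8.859375.
Sum = Δu · [f(-2.625) + f(-1.875) + f(-1.125) + ...].
Sum = -17.71875.

-17.71875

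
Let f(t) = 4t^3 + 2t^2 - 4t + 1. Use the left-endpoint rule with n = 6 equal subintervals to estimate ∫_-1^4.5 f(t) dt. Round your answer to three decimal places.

278.737

Δt = (4.5 − (-1))/6 = 11/12.
Left endpoints: -1, -1/12, 5/6, 1.75, 8/3, 43/12.
f(-1) = 3, f(-1/12) = 581/432, f(5/6) = 37/27, f(1.75) = 21.5625, f(8/3) = 2171/27, f(43/12) = 84841/432.
Sum = Δt · [f(-1) + f(-1/12) + f(5/6) + ...].
Sum ≈ 278.737.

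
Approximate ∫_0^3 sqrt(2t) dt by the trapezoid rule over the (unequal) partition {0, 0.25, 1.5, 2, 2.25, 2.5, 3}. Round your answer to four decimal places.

4.7771

Subinterval widths: 0.25, 1.25, 0.5, 0.25, 0.25, 0.5.
f(0) ≈ 0.0000, f(0.25) ≈ 0.7071, f(1.5) ≈ 1.7321, f(2) ≈ 2.0000, f(2.25) ≈ 2.1213, f(2.5) ≈ 2.2361, f(3) ≈ 2.4495.
On each subinterval the trapezoid contributes (Δt_i/2)·[f(t_{i-1}) + f(t_i)].
Sum ≈ 4.7771.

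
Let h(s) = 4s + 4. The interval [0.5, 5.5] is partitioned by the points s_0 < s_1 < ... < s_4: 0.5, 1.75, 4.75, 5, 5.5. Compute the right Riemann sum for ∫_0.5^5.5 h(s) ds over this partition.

101.75

Subinterval widths: 1.25, 3, 0.25, 0.5.
Right endpoints: 1.75, 4.75, 5, 5.5.
h(1.75) = 11, h(4.75) = 23, h(5) = 24, h(5.5) = 26.
Sum = Σ Δs_i · h(s_i).
Sum = 101.75.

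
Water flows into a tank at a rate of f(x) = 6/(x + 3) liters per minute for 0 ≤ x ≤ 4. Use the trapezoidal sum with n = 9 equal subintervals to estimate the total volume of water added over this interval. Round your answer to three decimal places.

5.093

Δx = (4 − 0)/9 = 4/9.
f(0) = 2, f(4/9) = 54/31, f(8/9) = 54/35, f(4/3) = 18/13, f(16/9) = 54/43, f(20/9) = 54/47, f(8/3) = 18/17, f(28/9) = 54/55, f(32/9) = 54/59, f(4) = 6/7.
T_9 = (Δx/2)·[f(x_0) + 2f(x_1) + ... + 2f(x_{8}) + f(x_9)].
Sum ≈ 5.093.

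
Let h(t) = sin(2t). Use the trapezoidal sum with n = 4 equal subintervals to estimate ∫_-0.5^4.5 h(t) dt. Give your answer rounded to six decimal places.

0.301420

Δt = (4.5 − (-0.5))/4 = 1.25.
h(-0.5) ≈ -0.841471, h(0.75) ≈ 0.997495, h(2) ≈ -0.756802, h(3.25) ≈ 0.215120, h(4.5) ≈ 0.412118.
T_4 = (Δt/2)·[h(t_0) + 2h(t_1) + 2h(t_2) + 2h(t_3) + h(t_4)].
Sum ≈ 0.301420.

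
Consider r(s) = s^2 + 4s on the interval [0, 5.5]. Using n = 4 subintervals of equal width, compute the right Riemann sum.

Δs = (5.5 − 0)/4 = 1.375.
Right endpoints: 1.375, 2.75, 4.125, 5.5.
r(1.375) = 7.390625, r(2.75) = 18.5625, r(4.125) = 33.515625, r(5.5) = 52.25.
Sum = Δs · [r(1.375) + r(2.75) + r(4.125) + r(5.5)].
Sum = 153.61328125.

153.61328125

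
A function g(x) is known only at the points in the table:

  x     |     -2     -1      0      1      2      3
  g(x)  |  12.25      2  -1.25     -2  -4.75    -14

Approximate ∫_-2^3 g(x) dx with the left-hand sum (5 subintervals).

Δx = 1.
Sum = 1·[12.25 + 2 + (-1.25) + (-2) + (-4.75)] = 6.25.

6.25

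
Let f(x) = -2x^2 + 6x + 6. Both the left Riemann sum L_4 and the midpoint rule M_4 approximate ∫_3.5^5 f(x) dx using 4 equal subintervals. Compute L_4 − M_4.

L_4 = -4.4765625.
M_4 = -7.46484375.
L_4 − M_4 = 2.98828125.

2.98828125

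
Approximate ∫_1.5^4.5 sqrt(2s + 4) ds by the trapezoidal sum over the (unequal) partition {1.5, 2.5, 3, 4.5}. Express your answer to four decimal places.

9.4393

Subinterval widths: 1, 0.5, 1.5.
f(1.5) ≈ 2.6458, f(2.5) ≈ 3.0000, f(3) ≈ 3.1623, f(4.5) ≈ 3.6056.
On each subinterval the trapezoid contributes (Δs_i/2)·[f(s_{i-1}) + f(s_i)].
Sum ≈ 9.4393.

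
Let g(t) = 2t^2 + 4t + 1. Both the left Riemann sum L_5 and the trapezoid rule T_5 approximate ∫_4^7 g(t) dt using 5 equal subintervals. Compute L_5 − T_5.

-23.4

L_5 = 231.96.
T_5 = 255.36.
L_5 − T_5 = -23.4.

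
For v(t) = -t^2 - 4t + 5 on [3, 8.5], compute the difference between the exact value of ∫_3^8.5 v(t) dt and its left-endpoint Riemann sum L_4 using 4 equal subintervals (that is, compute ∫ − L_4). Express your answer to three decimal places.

Exact integral: ∫_3^8.5 v(t) dt ≈ -294.70833.
L_4 = -237.83203125.
Error ≈ -294.70833 − (-237.83203125) ≈ -56.876.

-56.876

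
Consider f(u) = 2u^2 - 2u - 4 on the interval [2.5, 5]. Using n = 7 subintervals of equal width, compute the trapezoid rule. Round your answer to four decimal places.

44.2730

Δu = (5 − 2.5)/7 = 5/14.
f(2.5) = 3.5, f(20/7) = 324/49, f(45/14) = 1003/98, f(25/7) = 704/49, f(55/14) = 1863/98, f(30/7) = 1184/49, f(65/14) = 2923/98, f(5) = 36.
T_7 = (Δu/2)·[f(u_0) + 2f(u_1) + ... + 2f(u_{6}) + f(u_7)].
Sum ≈ 44.2730.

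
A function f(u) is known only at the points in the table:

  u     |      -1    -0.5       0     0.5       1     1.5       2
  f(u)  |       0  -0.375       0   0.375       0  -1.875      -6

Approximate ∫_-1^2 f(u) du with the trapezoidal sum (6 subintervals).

Δu = 0.5.
T_6 = (0.5/2)·[0 + 2·(-0.375) + 2·0 + 2·0.375 + 2·0 + 2·(-1.875) + (-6)] = -2.4375.

-2.4375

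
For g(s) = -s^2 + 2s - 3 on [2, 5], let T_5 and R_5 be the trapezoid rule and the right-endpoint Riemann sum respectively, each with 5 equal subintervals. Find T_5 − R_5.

4.5

T_5 = -27.18.
R_5 = -31.68.
T_5 − R_5 = 4.5.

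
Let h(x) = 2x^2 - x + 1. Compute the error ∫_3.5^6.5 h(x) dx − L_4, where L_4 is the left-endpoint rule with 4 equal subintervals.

Exact integral: ∫_3.5^6.5 h(x) dx = 142.5.
L_4 = 121.6875.
Error = 142.5 − 121.6875 = 20.8125.

20.8125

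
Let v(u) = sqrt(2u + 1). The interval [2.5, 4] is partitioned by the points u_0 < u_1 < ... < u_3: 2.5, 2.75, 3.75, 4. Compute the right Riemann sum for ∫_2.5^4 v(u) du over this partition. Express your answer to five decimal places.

4.30285

Subinterval widths: 0.25, 1, 0.25.
Right endpoints: 2.75, 3.75, 4.
v(2.75) ≈ 2.54951, v(3.75) ≈ 2.91548, v(4) ≈ 3.00000.
Sum = Σ Δu_i · v(u_i).
Sum ≈ 4.30285.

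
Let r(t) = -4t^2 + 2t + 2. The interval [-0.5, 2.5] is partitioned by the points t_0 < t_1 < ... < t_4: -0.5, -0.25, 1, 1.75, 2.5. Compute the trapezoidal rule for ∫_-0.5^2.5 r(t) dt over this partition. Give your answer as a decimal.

-10.875

Subinterval widths: 0.25, 1.25, 0.75, 0.75.
r(-0.5) = 0, r(-0.25) = 1.25, r(1) = 0, r(1.75) = -6.75, r(2.5) = -18.
On each subinterval the trapezoid contributes (Δt_i/2)·[r(t_{i-1}) + r(t_i)].
Sum = -10.875.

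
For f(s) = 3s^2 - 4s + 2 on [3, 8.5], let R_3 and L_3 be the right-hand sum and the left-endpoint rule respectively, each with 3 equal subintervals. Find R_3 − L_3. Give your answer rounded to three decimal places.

307.542

R_3 ≈ 634.63889.
L_3 ≈ 327.09722.
R_3 − L_3 ≈ 307.542.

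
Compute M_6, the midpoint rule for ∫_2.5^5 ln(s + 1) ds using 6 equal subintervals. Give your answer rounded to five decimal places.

Δs = (5 − 2.5)/6 = 5/12.
Midpoints: 65/24, 3.125, 85/24, 95/24, 4.375, 115/24.
f(65/24) ≈ 1.31058, f(3.125) ≈ 1.41707, f(85/24) ≈ 1.51329, f(95/24) ≈ 1.60107, f(4.375) ≈ 1.68176, f(115/24) ≈ 1.75642.
Sum = Δs · [f(65/24) + f(3.125) + f(85/24) + ...].
Sum ≈ 3.86675.

3.86675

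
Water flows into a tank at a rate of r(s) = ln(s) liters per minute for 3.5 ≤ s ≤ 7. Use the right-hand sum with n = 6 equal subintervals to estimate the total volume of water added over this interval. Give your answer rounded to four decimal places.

Δs = (7 − 3.5)/6 = 7/12.
Right endpoints: 49/12, 14/3, 5.25, 35/6, 77/12, 7.
r(49/12) ≈ 1.4069, r(14/3) ≈ 1.5404, r(5.25) ≈ 1.6582, r(35/6) ≈ 1.7636, r(77/12) ≈ 1.8589, r(7) ≈ 1.9459.
Sum = Δs · [r(49/12) + r(14/3) + r(5.25) + ...].
Sum ≈ 5.9348.

5.9348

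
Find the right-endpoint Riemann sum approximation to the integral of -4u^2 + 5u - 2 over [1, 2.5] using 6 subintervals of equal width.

Δu = (2.5 − 1)/6 = 0.25.
Right endpoints: 1.25, 1.5, 1.75, 2, 2.25, 2.5.
f(1.25) = -2, f(1.5) = -3.5, f(1.75) = -5.5, f(2) = -8, f(2.25) = -11, f(2.5) = -14.5.
Sum = Δu · [f(1.25) + f(1.5) + f(1.75) + ...].
Sum = -11.125.

-11.125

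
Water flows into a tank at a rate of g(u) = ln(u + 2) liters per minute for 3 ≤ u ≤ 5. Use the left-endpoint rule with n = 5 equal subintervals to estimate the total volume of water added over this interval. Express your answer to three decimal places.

Δu = (5 − 3)/5 = 0.4.
Left endpoints: 3, 3.4, 3.8, 4.2, 4.6.
g(3) ≈ 1.609, g(3.4) ≈ 1.686, g(3.8) ≈ 1.758, g(4.2) ≈ 1.825, g(4.6) ≈ 1.887.
Sum = Δu · [g(3) + g(3.4) + g(3.8) + g(4.2) + g(4.6)].
Sum ≈ 3.506.

3.506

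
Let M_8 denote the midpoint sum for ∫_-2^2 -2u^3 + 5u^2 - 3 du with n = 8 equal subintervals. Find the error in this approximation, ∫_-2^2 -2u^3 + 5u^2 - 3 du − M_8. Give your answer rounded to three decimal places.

Exact integral: ∫_-2^2 f(u) du ≈ 14.66667.
M_8 = 14.25.
Error ≈ 14.66667 − 14.25 ≈ 0.417.

0.417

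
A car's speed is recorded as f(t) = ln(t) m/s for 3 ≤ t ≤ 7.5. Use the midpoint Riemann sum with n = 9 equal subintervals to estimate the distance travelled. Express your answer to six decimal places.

Δt = (7.5 − 3)/9 = 0.5.
Midpoints: 3.25, 3.75, 4.25, 4.75, 5.25, 5.75, 6.25, 6.75, 7.25.
f(3.25) ≈ 1.178655, f(3.75) ≈ 1.321756, f(4.25) ≈ 1.446919, f(4.75) ≈ 1.558145, f(5.25) ≈ 1.658228, f(5.75) ≈ 1.749200, f(6.25) ≈ 1.832581, f(6.75) ≈ 1.909543, f(7.25) ≈ 1.981001.
Sum = Δt · [f(3.25) + f(3.75) + f(4.25) + ...].
Sum ≈ 7.318014.

7.318014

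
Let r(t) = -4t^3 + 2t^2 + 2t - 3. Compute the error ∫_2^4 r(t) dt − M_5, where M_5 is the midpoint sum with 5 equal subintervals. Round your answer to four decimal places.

Exact integral: ∫_2^4 r(t) dt ≈ -196.666667.
M_5 = -195.76.
Error ≈ -196.666667 − (-195.76) ≈ -0.9067.

-0.9067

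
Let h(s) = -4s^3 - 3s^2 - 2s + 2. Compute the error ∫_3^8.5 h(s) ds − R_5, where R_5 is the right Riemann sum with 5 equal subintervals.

1481.9475

Exact integral: ∫_3^8.5 h(s) ds = -5778.4375.
R_5 = -7260.385.
Error = -5778.4375 − (-7260.385) = 1481.9475.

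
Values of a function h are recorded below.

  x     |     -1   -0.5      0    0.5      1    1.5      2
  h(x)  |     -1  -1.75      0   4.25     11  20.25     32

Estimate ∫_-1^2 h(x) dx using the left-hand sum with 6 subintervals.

Δx = 0.5.
Sum = 0.5·[(-1) + (-1.75) + 0 + 4.25 + 11 + 20.25] = 16.375.

16.375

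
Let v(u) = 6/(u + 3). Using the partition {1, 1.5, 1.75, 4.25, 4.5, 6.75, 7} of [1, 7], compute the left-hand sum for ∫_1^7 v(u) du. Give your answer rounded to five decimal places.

6.40197

Subinterval widths: 0.5, 0.25, 2.5, 0.25, 2.25, 0.25.
Left endpoints: 1, 1.5, 1.75, 4.25, 4.5, 6.75.
v(1) = 1.5, v(1.5) = 4/3, v(1.75) = 24/19, v(4.25) = 24/29, v(4.5) = 0.8, v(6.75) = 8/13.
Sum = Σ Δu_i · v(u_i).
Sum ≈ 6.40197.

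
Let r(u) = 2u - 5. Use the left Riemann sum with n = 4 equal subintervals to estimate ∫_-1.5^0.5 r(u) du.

-13

Δu = (0.5 − (-1.5))/4 = 0.5.
Left endpoints: -1.5, -1, -0.5, 0.
r(-1.5) = -8, r(-1) = -7, r(-0.5) = -6, r(0) = -5.
Sum = Δu · [r(-1.5) + r(-1) + r(-0.5) + r(0)].
Sum = -13.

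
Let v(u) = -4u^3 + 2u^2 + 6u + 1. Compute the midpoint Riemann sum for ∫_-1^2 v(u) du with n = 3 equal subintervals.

4

Δu = (2 − (-1))/3 = 1.
Midpoints: -0.5, 0.5, 1.5.
v(-0.5) = -1, v(0.5) = 4, v(1.5) = 1.
Sum = Δu · [v(-0.5) + v(0.5) + v(1.5)].
Sum = 4.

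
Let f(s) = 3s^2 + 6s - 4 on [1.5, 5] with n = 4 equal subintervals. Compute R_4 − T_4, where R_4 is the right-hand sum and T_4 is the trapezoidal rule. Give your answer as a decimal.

39.046875

R_4 = 216.26171875.
T_4 = 177.21484375.
R_4 − T_4 = 39.046875.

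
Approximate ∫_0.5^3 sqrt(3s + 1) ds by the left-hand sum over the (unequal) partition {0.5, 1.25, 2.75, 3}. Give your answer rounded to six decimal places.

Subinterval widths: 0.75, 1.5, 0.25.
Left endpoints: 0.5, 1.25, 2.75.
f(0.5) ≈ 1.581139, f(1.25) ≈ 2.179449, f(2.75) ≈ 3.041381.
Sum = Σ Δs_i · f(s_i).
Sum ≈ 5.215374.

5.215374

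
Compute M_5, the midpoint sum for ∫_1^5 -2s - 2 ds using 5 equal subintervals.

-32

Δs = (5 − 1)/5 = 0.8.
Midpoints: 1.4, 2.2, 3, 3.8, 4.6.
f(1.4) = -4.8, f(2.2) = -6.4, f(3) = -8, f(3.8) = -9.6, f(4.6) = -11.2.
Sum = Δs · [f(1.4) + f(2.2) + f(3) + f(3.8) + f(4.6)].
Sum = -32.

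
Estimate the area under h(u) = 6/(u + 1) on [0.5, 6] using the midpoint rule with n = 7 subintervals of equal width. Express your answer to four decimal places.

9.1801

Δu = (6 − 0.5)/7 = 11/14.
Midpoints: 25/28, 47/28, 69/28, 3.25, 113/28, 135/28, 157/28.
h(25/28) = 168/53, h(47/28) = 2.24, h(69/28) = 168/97, h(3.25) = 24/17, h(113/28) = 56/47, h(135/28) = 168/163, h(157/28) = 168/185.
Sum = Δu · [h(25/28) + h(47/28) + h(69/28) + ...].
Sum ≈ 9.1801.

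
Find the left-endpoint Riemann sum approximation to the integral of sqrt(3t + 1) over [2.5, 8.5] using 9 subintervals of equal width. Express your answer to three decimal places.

Δt = (8.5 − 2.5)/9 = 2/3.
Left endpoints: 2.5, 19/6, 23/6, 4.5, 31/6, 35/6, 6.5, 43/6, 47/6.
f(2.5) ≈ 2.915, f(19/6) ≈ 3.240, f(23/6) ≈ 3.536, f(4.5) ≈ 3.808, f(31/6) ≈ 4.062, f(35/6) ≈ 4.301, f(6.5) ≈ 4.528, f(43/6) ≈ 4.743, f(47/6) ≈ 4.950.
Sum = Δt · [f(2.5) + f(19/6) + f(23/6) + ...].
Sum ≈ 24.056.

24.056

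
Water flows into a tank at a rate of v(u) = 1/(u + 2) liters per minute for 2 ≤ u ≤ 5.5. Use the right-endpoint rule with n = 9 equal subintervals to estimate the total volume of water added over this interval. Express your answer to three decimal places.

0.606

Δu = (5.5 − 2)/9 = 7/18.
Right endpoints: 43/18, 25/9, 19/6, 32/9, 71/18, 13/3, 85/18, 46/9, 5.5.
v(43/18) = 18/79, v(25/9) = 9/43, v(19/6) = 6/31, v(32/9) = 0.18, v(71/18) = 18/107, v(13/3) = 3/19, v(85/18) = 18/121, v(46/9) = 0.140625, v(5.5) = 2/15.
Sum = Δu · [v(43/18) + v(25/9) + v(19/6) + ...].
Sum ≈ 0.606.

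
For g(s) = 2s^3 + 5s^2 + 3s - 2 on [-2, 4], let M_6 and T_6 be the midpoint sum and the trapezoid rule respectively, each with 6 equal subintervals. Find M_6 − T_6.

M_6 = 240.5.
T_6 = 257.
M_6 − T_6 = -16.5.

-16.5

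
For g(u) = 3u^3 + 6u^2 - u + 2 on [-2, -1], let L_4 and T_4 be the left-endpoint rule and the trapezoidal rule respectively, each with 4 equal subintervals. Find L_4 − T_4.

L_4 = 5.921875.
T_4 = 6.171875.
L_4 − T_4 = -0.25.

-0.25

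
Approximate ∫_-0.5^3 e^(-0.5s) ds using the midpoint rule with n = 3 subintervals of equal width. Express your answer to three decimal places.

2.092

Δs = (3 − (-0.5))/3 = 7/6.
Midpoints: 1/12, 1.25, 29/12.
f(1/12) ≈ 0.959, f(1.25) ≈ 0.535, f(29/12) ≈ 0.299.
Sum = Δs · [f(1/12) + f(1.25) + f(29/12)].
Sum ≈ 2.092.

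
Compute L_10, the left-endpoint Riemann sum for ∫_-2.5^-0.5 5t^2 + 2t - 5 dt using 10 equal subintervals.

Δt = (-0.5 − (-2.5))/10 = 0.2.
Left endpoints: -2.5, -2.3, -2.1, -1.9, -1.7, -1.5, -1.3, -1.1, -0.9, -0.7.
f(-2.5) = 21.25, f(-2.3) = 16.85, f(-2.1) = 12.85, f(-1.9) = 9.25, f(-1.7) = 6.05, f(-1.5) = 3.25, f(-1.3) = 0.85, f(-1.1) = -1.15, f(-0.9) = -2.75, f(-0.7) = -3.95.
Sum = Δt · [f(-2.5) + f(-2.3) + f(-2.1) + ...].
Sum = 12.5.

12.5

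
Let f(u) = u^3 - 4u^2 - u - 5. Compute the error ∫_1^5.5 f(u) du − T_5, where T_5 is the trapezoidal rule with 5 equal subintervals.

-3.493125

Exact integral: ∫_1^5.5 f(u) du = -29.109375.
T_5 = -25.61625.
Error = -29.109375 − (-25.61625) = -3.493125.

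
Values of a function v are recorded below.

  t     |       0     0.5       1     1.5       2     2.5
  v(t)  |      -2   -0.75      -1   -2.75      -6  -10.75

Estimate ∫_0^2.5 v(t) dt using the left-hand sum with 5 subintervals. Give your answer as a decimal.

Δt = 0.5.
Sum = 0.5·[(-2) + (-0.75) + (-1) + (-2.75) + (-6)] = -6.25.

-6.25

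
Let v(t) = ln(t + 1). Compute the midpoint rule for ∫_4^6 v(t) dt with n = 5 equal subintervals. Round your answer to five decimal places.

3.57456

Δt = (6 − 4)/5 = 0.4.
Midpoints: 4.2, 4.6, 5, 5.4, 5.8.
v(4.2) ≈ 1.64866, v(4.6) ≈ 1.72277, v(5) ≈ 1.79176, v(5.4) ≈ 1.85630, v(5.8) ≈ 1.91692.
Sum = Δt · [v(4.2) + v(4.6) + v(5) + v(5.4) + v(5.8)].
Sum ≈ 3.57456.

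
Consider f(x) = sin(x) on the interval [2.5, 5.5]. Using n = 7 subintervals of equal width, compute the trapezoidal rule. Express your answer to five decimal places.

-1.48663

Δx = (5.5 − 2.5)/7 = 3/7.
f(2.5) ≈ 0.59847, f(41/14) ≈ 0.21141, f(47/14) ≈ -0.21388, f(53/14) ≈ -0.60050, f(59/14) ≈ -0.87849, f(65/14) ≈ -0.99758, f(71/14) ≈ -0.93623, f(5.5) ≈ -0.70554.
T_7 = (Δx/2)·[f(x_0) + 2f(x_1) + ... + 2f(x_{6}) + f(x_7)].
Sum ≈ -1.48663.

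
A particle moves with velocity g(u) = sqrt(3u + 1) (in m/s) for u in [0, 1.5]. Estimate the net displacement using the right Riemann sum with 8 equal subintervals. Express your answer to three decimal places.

2.768

Δu = (1.5 − 0)/8 = 0.1875.
Right endpoints: 0.1875, 0.375, 0.5625, 0.75, 0.9375, 1.125, 1.3125, 1.5.
g(0.1875) ≈ 1.250, g(0.375) ≈ 1.458, g(0.5625) ≈ 1.639, g(0.75) ≈ 1.803, g(0.9375) ≈ 1.953, g(1.125) ≈ 2.092, g(1.3125) ≈ 2.222, g(1.5) ≈ 2.345.
Sum = Δu · [g(0.1875) + g(0.375) + g(0.5625) + ...].
Sum ≈ 2.768.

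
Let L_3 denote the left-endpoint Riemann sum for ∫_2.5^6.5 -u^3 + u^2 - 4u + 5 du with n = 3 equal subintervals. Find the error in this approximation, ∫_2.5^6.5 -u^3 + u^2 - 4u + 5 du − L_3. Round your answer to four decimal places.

-144.5185

Exact integral: ∫_2.5^6.5 f(u) du ≈ -402.166667.
L_3 ≈ -257.648148.
Error ≈ -402.166667 − (-257.648148) ≈ -144.5185.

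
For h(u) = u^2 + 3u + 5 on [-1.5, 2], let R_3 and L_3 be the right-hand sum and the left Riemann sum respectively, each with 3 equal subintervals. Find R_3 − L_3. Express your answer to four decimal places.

R_3 ≈ 31.856481.
L_3 ≈ 17.564815.
R_3 − L_3 ≈ 14.2917.

14.2917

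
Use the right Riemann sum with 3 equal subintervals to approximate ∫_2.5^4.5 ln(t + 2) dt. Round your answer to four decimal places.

Δt = (4.5 − 2.5)/3 = 2/3.
Right endpoints: 19/6, 23/6, 4.5.
f(19/6) ≈ 1.6422, f(23/6) ≈ 1.7636, f(4.5) ≈ 1.8718.
Sum = Δt · [f(19/6) + f(23/6) + f(4.5)].
Sum ≈ 3.5184.

3.5184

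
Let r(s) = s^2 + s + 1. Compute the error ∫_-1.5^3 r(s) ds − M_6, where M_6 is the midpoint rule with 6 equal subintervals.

0.2109375

Exact integral: ∫_-1.5^3 r(s) ds = 18.
M_6 = 17.7890625.
Error = 18 − 17.7890625 = 0.2109375.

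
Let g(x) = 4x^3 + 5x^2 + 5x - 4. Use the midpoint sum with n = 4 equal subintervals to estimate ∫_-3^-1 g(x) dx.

Δx = (-1 − (-3))/4 = 0.5.
Midpoints: -2.75, -2.25, -1.75, -1.25.
g(-2.75) = -63.125, g(-2.25) = -35.5, g(-1.75) = -18.875, g(-1.25) = -10.25.
Sum = Δx · [g(-2.75) + g(-2.25) + g(-1.75) + g(-1.25)].
Sum = -63.875.

-63.875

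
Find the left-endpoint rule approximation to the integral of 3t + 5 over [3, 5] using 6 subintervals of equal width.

33

Δt = (5 − 3)/6 = 1/3.
Left endpoints: 3, 10/3, 11/3, 4, 13/3, 14/3.
f(3) = 14, f(10/3) = 15, f(11/3) = 16, f(4) = 17, f(13/3) = 18, f(14/3) = 19.
Sum = Δt · [f(3) + f(10/3) + f(11/3) + ...].
Sum = 33.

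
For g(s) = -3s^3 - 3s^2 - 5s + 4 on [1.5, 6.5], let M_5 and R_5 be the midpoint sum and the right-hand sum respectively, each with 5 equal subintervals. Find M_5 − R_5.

M_5 = -1670.
R_5 = -2198.125.
M_5 − R_5 = 528.125.

528.125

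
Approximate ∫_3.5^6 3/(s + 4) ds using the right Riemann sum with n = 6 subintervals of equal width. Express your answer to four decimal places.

0.8426

Δs = (6 − 3.5)/6 = 5/12.
Right endpoints: 47/12, 13/3, 4.75, 31/6, 67/12, 6.
f(47/12) = 36/95, f(13/3) = 0.36, f(4.75) = 12/35, f(31/6) = 18/55, f(67/12) = 36/115, f(6) = 0.3.
Sum = Δs · [f(47/12) + f(13/3) + f(4.75) + ...].
Sum ≈ 0.8426.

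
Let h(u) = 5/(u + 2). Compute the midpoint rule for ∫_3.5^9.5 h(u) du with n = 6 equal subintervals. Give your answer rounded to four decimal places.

3.6827

Δu = (9.5 − 3.5)/6 = 1.
Midpoints: 4, 5, 6, 7, 8, 9.
h(4) = 5/6, h(5) = 5/7, h(6) = 0.625, h(7) = 5/9, h(8) = 0.5, h(9) = 5/11.
Sum = Δu · [h(4) + h(5) + h(6) + ...].
Sum ≈ 3.6827.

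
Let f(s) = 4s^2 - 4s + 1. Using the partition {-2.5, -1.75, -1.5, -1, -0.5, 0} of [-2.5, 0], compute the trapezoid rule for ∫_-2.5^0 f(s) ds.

Subinterval widths: 0.75, 0.25, 0.5, 0.5, 0.5.
f(-2.5) = 36, f(-1.75) = 20.25, f(-1.5) = 16, f(-1) = 9, f(-0.5) = 4, f(0) = 1.
On each subinterval the trapezoid contributes (Δs_i/2)·[f(s_{i-1}) + f(s_i)].
Sum = 36.375.

36.375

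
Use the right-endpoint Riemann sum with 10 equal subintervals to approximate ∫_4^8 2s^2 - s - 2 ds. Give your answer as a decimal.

285.28

Δs = (8 − 4)/10 = 0.4.
Right endpoints: 4.4, 4.8, 5.2, 5.6, 6, 6.4, 6.8, 7.2, 7.6, 8.
f(4.4) = 32.32, f(4.8) = 39.28, f(5.2) = 46.88, f(5.6) = 55.12, f(6) = 64, f(6.4) = 73.52, f(6.8) = 83.68, f(7.2) = 94.48, f(7.6) = 105.92, f(8) = 118.
Sum = Δs · [f(4.4) + f(4.8) + f(5.2) + ...].
Sum = 285.28.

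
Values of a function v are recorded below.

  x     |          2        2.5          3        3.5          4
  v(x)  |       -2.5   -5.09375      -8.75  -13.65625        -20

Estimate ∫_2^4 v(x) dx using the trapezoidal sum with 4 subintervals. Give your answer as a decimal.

Δx = 0.5.
T_4 = (0.5/2)·[(-2.5) + 2·(-5.09375) + 2·(-8.75) + 2·(-13.65625) + (-20)] = -19.375.

-19.375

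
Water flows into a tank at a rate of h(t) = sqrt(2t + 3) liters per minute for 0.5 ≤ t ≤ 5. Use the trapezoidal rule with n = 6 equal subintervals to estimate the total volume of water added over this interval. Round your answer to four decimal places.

Δt = (5 − 0.5)/6 = 0.75.
h(0.5) ≈ 2.0000, h(1.25) ≈ 2.3452, h(2) ≈ 2.6458, h(2.75) ≈ 2.9155, h(3.5) ≈ 3.1623, h(4.25) ≈ 3.3912, h(5) ≈ 3.6056.
T_6 = (Δt/2)·[h(t_0) + 2h(t_1) + ... + 2h(t_{5}) + h(t_6)].
Sum ≈ 12.9470.

12.9470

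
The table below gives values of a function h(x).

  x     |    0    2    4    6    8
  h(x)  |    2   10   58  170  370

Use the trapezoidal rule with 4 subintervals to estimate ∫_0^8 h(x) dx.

Δx = 2.
T_4 = (2/2)·[2 + 2·10 + 2·58 + 2·170 + 370] = 848.

848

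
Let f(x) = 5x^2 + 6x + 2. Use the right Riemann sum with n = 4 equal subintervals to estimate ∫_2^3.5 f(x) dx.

Δx = (3.5 − 2)/4 = 0.375.
Right endpoints: 2.375, 2.75, 3.125, 3.5.
f(2.375) = 44.453125, f(2.75) = 56.3125, f(3.125) = 69.578125, f(3.5) = 84.25.
Sum = Δx · [f(2.375) + f(2.75) + f(3.125) + f(3.5)].
Sum = 95.47265625.

95.47265625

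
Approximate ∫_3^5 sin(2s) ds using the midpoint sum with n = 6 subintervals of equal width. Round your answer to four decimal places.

0.9165

Δs = (5 − 3)/6 = 1/3.
Midpoints: 19/6, 3.5, 23/6, 25/6, 4.5, 29/6.
f(19/6) ≈ 0.0501, f(3.5) ≈ 0.6570, f(23/6) ≈ 0.9825, f(25/6) ≈ 0.8873, f(4.5) ≈ 0.4121, f(29/6) ≈ -0.2395.
Sum = Δs · [f(19/6) + f(3.5) + f(23/6) + ...].
Sum ≈ 0.9165.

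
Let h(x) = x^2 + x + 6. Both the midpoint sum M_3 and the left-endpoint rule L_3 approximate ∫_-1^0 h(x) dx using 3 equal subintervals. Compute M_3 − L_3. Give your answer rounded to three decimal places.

-0.028

M_3 ≈ 5.82407.
L_3 ≈ 5.85185.
M_3 − L_3 ≈ -0.028.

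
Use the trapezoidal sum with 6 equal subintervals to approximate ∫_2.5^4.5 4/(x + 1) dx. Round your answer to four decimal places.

Δx = (4.5 − 2.5)/6 = 1/3.
f(2.5) = 8/7, f(17/6) = 24/23, f(19/6) = 0.96, f(3.5) = 8/9, f(23/6) = 24/29, f(25/6) = 24/31, f(4.5) = 8/11.
T_6 = (Δx/2)·[f(x_0) + 2f(x_1) + ... + 2f(x_{5}) + f(x_6)].
Sum ≈ 1.8097.

1.8097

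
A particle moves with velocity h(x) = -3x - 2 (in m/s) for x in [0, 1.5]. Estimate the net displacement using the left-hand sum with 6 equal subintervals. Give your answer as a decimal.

Δx = (1.5 − 0)/6 = 0.25.
Left endpoints: 0, 0.25, 0.5, 0.75, 1, 1.25.
h(0) = -2, h(0.25) = -2.75, h(0.5) = -3.5, h(0.75) = -4.25, h(1) = -5, h(1.25) = -5.75.
Sum = Δx · [h(0) + h(0.25) + h(0.5) + ...].
Sum = -5.8125.

-5.8125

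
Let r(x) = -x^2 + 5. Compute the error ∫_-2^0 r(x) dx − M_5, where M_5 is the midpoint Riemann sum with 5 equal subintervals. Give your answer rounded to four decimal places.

Exact integral: ∫_-2^0 r(x) dx ≈ 7.333333.
M_5 = 7.36.
Error ≈ 7.333333 − 7.36 ≈ -0.0267.

-0.0267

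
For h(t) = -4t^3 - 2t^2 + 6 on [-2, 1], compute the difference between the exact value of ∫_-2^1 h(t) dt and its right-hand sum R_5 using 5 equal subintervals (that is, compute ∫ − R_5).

8.28

Exact integral: ∫_-2^1 h(t) dt = 27.
R_5 = 18.72.
Error = 27 − 18.72 = 8.28.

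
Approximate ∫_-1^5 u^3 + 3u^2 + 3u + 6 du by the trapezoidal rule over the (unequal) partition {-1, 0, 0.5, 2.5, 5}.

Subinterval widths: 1, 0.5, 2, 2.5.
f(-1) = 5, f(0) = 6, f(0.5) = 8.375, f(2.5) = 47.875, f(5) = 221.
On each subinterval the trapezoid contributes (Δu_i/2)·[f(u_{i-1}) + f(u_i)].
Sum = 401.4375.

401.4375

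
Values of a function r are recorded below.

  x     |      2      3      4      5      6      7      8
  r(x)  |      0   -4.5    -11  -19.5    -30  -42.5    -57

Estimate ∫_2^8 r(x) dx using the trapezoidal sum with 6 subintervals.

-136

Δx = 1.
T_6 = (1/2)·[0 + 2·(-4.5) + 2·(-11) + 2·(-19.5) + 2·(-30) + 2·(-42.5) + (-57)] = -136.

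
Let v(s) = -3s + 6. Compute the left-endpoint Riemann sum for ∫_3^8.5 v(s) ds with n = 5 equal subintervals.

-52.8

Δs = (8.5 − 3)/5 = 1.1.
Left endpoints: 3, 4.1, 5.2, 6.3, 7.4.
v(3) = -3, v(4.1) = -6.3, v(5.2) = -9.6, v(6.3) = -12.9, v(7.4) = -16.2.
Sum = Δs · [v(3) + v(4.1) + v(5.2) + v(6.3) + v(7.4)].
Sum = -52.8.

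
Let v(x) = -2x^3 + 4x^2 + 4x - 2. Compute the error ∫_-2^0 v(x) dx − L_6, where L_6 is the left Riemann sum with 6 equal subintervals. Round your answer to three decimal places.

-4.370

Exact integral: ∫_-2^0 v(x) dx ≈ 6.66667.
L_6 ≈ 11.03704.
Error ≈ 6.66667 − 11.03704 ≈ -4.370.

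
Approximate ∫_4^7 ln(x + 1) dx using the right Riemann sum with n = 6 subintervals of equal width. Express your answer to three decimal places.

Δx = (7 − 4)/6 = 0.5.
Right endpoints: 4.5, 5, 5.5, 6, 6.5, 7.
f(4.5) ≈ 1.705, f(5) ≈ 1.792, f(5.5) ≈ 1.872, f(6) ≈ 1.946, f(6.5) ≈ 2.015, f(7) ≈ 2.079.
Sum = Δx · [f(4.5) + f(5) + f(5.5) + ...].
Sum ≈ 5.704.

5.704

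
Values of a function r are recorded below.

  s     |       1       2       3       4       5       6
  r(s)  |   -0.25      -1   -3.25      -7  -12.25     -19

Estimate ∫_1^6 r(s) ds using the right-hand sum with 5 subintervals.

Δs = 1.
Sum = 1·[(-1) + (-3.25) + (-7) + (-12.25) + (-19)] = -42.5.

-42.5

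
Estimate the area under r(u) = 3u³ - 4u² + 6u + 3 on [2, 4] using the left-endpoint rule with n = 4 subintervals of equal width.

116.25

Δu = (4 − 2)/4 = 0.5.
Left endpoints: 2, 2.5, 3, 3.5.
r(2) = 23, r(2.5) = 39.875, r(3) = 66, r(3.5) = 103.625.
Sum = Δu · [r(2) + r(2.5) + r(3) + r(3.5)].
Sum = 116.25.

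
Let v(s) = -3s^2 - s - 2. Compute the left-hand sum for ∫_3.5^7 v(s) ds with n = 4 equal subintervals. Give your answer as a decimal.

-277.07421875

Δs = (7 − 3.5)/4 = 0.875.
Left endpoints: 3.5, 4.375, 5.25, 6.125.
v(3.5) = -42.25, v(4.375) = -63.796875, v(5.25) = -89.9375, v(6.125) = -120.671875.
Sum = Δs · [v(3.5) + v(4.375) + v(5.25) + v(6.125)].
Sum = -277.07421875.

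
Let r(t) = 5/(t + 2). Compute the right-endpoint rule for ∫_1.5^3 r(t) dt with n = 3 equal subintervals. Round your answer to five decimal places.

Δt = (3 − 1.5)/3 = 0.5.
Right endpoints: 2, 2.5, 3.
r(2) = 1.25, r(2.5) = 10/9, r(3) = 1.
Sum = Δt · [r(2) + r(2.5) + r(3)].
Sum ≈ 1.68056.

1.68056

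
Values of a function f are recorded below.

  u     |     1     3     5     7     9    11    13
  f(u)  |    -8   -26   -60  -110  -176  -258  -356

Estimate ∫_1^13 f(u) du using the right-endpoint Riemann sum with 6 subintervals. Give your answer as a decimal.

Δu = 2.
Sum = 2·[(-26) + (-60) + (-110) + (-176) + (-258) + (-356)] = -1972.

-1972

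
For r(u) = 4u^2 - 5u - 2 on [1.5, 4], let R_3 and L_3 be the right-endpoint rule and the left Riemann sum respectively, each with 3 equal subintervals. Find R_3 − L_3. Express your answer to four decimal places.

R_3 ≈ 60.324074.
L_3 ≈ 24.907407.
R_3 − L_3 ≈ 35.4167.

35.4167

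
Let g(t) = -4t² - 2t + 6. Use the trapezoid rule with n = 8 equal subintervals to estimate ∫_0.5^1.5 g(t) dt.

Δt = (1.5 − 0.5)/8 = 0.125.
g(0.5) = 4, g(0.625) = 3.1875, g(0.75) = 2.25, g(0.875) = 1.1875, g(1) = 0, g(1.125) = -1.3125, g(1.25) = -2.75, g(1.375) = -4.3125, g(1.5) = -6.
T_8 = (Δt/2)·[g(t_0) + 2g(t_1) + ... + 2g(t_{7}) + g(t_8)].
Sum = -0.34375.

-0.34375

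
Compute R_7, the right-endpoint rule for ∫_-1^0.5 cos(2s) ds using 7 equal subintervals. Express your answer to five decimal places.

Δs = (0.5 − (-1))/7 = 3/14.
Right endpoints: -11/14, -4/7, -5/14, -1/7, 1/14, 2/7, 0.5.
f(-11/14) ≈ -0.00063, f(-4/7) ≈ 0.41500, f(-5/14) ≈ 0.75556, f(-1/7) ≈ 0.95946, f(1/14) ≈ 0.98981, f(2/7) ≈ 0.84113, f(0.5) ≈ 0.54030.
Sum = Δs · [f(-11/14) + f(-4/7) + f(-5/14) + ...].
Sum ≈ 0.96442.

0.96442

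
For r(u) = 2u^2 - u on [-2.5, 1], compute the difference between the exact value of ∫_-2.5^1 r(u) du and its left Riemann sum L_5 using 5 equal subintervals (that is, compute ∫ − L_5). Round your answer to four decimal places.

-5.4717

Exact integral: ∫_-2.5^1 r(u) du ≈ 13.708333.
L_5 = 19.18.
Error ≈ 13.708333 − 19.18 ≈ -5.4717.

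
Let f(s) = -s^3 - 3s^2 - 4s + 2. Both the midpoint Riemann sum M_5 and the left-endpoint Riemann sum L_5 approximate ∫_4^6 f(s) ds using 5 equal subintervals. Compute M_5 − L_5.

M_5 = -447.52.
L_5 = -404.96.
M_5 − L_5 = -42.56.

-42.56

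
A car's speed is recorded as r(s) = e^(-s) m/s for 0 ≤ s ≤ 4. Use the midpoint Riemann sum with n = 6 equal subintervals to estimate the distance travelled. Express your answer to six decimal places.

Δs = (4 − 0)/6 = 2/3.
Midpoints: 1/3, 1, 5/3, 7/3, 3, 11/3.
r(1/3) ≈ 0.716531, r(1) ≈ 0.367879, r(5/3) ≈ 0.188876, r(7/3) ≈ 0.096972, r(3) ≈ 0.049787, r(11/3) ≈ 0.025562.
Sum = Δs · [r(1/3) + r(1) + r(5/3) + ...].
Sum ≈ 0.963738.

0.963738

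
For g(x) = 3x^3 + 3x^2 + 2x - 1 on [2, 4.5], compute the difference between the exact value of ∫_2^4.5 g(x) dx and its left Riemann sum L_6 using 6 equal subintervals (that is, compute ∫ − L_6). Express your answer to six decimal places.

Exact integral: ∫_2^4.5 g(x) dx = 392.421875.
L_6 ≈ 331.60373264.
Error ≈ 392.421875 − 331.60373264 ≈ 60.818142.

60.818142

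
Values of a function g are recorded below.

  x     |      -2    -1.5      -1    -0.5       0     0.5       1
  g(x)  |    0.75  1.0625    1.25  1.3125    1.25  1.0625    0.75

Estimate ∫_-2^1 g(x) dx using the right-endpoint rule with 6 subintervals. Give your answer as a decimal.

3.34375

Δx = 0.5.
Sum = 0.5·[1.0625 + 1.25 + 1.3125 + 1.25 + 1.0625 + 0.75] = 3.34375.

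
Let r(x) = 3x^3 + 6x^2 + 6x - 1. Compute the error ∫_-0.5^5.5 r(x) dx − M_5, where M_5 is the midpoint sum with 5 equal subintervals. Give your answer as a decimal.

Exact integral: ∫_-0.5^5.5 r(x) dx = 1103.25.
M_5 = 1082.73.
Error = 1103.25 − 1082.73 = 20.52.

20.52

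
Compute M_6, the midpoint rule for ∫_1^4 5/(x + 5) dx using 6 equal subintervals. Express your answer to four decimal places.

2.0265

Δx = (4 − 1)/6 = 0.5.
Midpoints: 1.25, 1.75, 2.25, 2.75, 3.25, 3.75.
f(1.25) = 0.8, f(1.75) = 20/27, f(2.25) = 20/29, f(2.75) = 20/31, f(3.25) = 20/33, f(3.75) = 4/7.
Sum = Δx · [f(1.25) + f(1.75) + f(2.25) + ...].
Sum ≈ 2.0265.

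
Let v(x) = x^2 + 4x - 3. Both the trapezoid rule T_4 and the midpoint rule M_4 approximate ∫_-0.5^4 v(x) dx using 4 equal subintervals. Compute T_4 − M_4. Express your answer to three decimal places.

1.424

T_4 = 40.32421875.
M_4 ≈ 38.90039.
T_4 − M_4 ≈ 1.424.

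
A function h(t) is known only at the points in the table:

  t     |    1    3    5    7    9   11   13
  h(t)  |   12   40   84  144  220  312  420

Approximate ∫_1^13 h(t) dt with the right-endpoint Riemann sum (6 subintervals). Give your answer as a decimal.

2440

Δt = 2.
Sum = 2·[40 + 84 + 144 + 220 + 312 + 420] = 2440.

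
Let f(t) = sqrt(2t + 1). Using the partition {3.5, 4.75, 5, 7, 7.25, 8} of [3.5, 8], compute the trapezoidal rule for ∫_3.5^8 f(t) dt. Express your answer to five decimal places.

Subinterval widths: 1.25, 0.25, 2, 0.25, 0.75.
f(3.5) ≈ 2.82843, f(4.75) ≈ 3.24037, f(5) ≈ 3.31662, f(7) ≈ 3.87298, f(7.25) ≈ 3.93700, f(8) ≈ 4.12311.
On each subinterval the trapezoid contributes (Δt_i/2)·[f(t_{i-1}) + f(t_i)].
Sum ≈ 15.80102.

15.80102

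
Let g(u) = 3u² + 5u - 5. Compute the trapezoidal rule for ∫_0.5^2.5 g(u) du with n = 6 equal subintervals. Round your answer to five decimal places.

20.61111

Δu = (2.5 − 0.5)/6 = 1/3.
g(0.5) = -1.75, g(5/6) = 1.25, g(7/6) = 59/12, g(1.5) = 9.25, g(11/6) = 14.25, g(13/6) = 239/12, g(2.5) = 26.25.
T_6 = (Δu/2)·[g(u_0) + 2g(u_1) + ... + 2g(u_{5}) + g(u_6)].
Sum ≈ 20.61111.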